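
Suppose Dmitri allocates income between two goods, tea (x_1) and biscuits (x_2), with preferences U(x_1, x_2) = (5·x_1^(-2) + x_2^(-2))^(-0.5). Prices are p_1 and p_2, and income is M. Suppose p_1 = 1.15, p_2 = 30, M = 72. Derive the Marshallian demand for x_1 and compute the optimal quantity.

MU_x_1 ∝ 5·x_1^(-3), MU_x_2 ∝ x_2^(-3), so MRS = 5·(x_2/x_1)^(3) = p_1/p_2.
Hence x_2/x_1 = ((1/5)·p_1/p_2)^(1/(3)), i.e. raised to the 1/3 power.
With the ratio pinned down, the budget gives x_1* = M/(p_1 + p_2·(x_2/x_1)) and x_2* = (x_2/x_1)·x_1*.
Numerically x_2/x_1 = 0.197183, so x_1* = 72/(1.15 + 30·0.197183) = 10.1904.

x_1* = 10.1904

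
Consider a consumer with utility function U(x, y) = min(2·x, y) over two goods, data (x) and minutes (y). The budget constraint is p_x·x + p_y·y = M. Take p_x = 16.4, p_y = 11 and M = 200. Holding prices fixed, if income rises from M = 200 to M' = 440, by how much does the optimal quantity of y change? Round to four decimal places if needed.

Δy* = 12.5

Leontief preferences: the optimum is at the kink where x/1 = y/2, i.e. y = 2·x.
Budget: p_x·x + p_y·2·x = M, so (p_x + 2·p_y)·x = M.
Demand: x*(p_x,p_y,M) = M/(p_x + 2·p_y), y* = 2·M/(p_x + 2·p_y).
Here 16.4 + 2·11 = 38.4, giving y* = 10.4167.
At M' = 440: y* = 22.9167. Change: 22.9167 − 10.4167 = 12.5.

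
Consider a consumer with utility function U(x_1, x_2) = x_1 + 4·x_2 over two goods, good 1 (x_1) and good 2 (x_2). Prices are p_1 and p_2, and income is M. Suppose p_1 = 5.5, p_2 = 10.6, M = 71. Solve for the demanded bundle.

Perfect substitutes: compare marginal utility per dollar. 1/p_1 vs 4/p_2 → 0.1818 vs 0.3774.
x_2 gives more utility per dollar, so spend all income on x_2: x_2* = M/p_2, x_1* = 0.
Numerically: x_1* = 0, x_2* = 6.6981.

x_1* = 0, x_2* = 6.6981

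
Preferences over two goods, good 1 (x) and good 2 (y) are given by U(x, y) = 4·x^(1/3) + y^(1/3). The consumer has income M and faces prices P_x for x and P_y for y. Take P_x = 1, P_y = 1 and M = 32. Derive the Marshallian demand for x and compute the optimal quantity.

MU_x ∝ 4·x^(-2/3), MU_y ∝ y^(-2/3), so MRS = 4·(y/x)^(2/3) = P_x/P_y.
Hence y/x = ((1/4)·P_x/P_y)^(1/(2/3)), i.e. raised to the 1.5 power.
With the ratio pinned down, the budget gives x* = M/(P_x + P_y·(y/x)) and y* = (y/x)·x*.
Numerically y/x = 0.125, so x* = 32/(1 + 1·0.125) = 28.4444.

x* = 28.4444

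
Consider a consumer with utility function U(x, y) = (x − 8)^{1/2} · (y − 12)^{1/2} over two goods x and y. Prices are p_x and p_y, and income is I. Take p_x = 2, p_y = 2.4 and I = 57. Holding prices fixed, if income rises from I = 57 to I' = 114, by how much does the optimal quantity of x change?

Δx* = 14.25

This is Cobb-Douglas in (x−8, y−12): tangency gives 0.5·p_y·(y−12) = 0.5·p_x·(x−8).
Substituting into the budget: x* = 8 + 0.5·(I − 8·p_x − 12·p_y)/p_x, and y* = 12 + 0.5·(…)/p_y.
Discretionary income = 57 − 8·2 − 12·2.4 = 12.2; x* = 8 + 0.5·12.2/2 = 11.05.
At I' = 114: x* = 25.3. Change: 25.3 − 11.05 = 14.25.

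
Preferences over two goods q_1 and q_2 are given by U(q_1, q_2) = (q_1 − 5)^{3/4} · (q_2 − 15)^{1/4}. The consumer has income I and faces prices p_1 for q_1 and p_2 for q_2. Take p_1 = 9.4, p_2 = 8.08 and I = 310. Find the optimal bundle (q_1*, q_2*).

q_1* = 16.3138, q_2* = 19.3874

This is Cobb-Douglas in (q_1−5, q_2−15): tangency gives 0.75·p_2·(q_2−15) = 0.25·p_1·(q_1−5).
Substituting into the budget: q_1* = 5 + 0.75·(I − 5·p_1 − 15·p_2)/p_1, and q_2* = 15 + 0.25·(…)/p_2.
Discretionary income = 310 − 5·9.4 − 15·8.08 = 141.8; q_1* = 5 + 0.75·141.8/9.4 = 16.3138; q_2* = 15 + 0.25·141.8/8.08 = 19.3874.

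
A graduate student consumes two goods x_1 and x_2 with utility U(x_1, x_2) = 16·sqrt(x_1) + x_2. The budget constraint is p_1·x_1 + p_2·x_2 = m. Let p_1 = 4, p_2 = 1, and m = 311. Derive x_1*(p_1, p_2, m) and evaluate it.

x_1* = 4

Utility is quasi-linear in x_2; the FOC for x_1 is 8/√x_1 = p_1/p_2.
Thus x_1* = (8·p_2/p_1)² — independent of m — with the rest of income spent on x_2.
Plugging in: x_1* = (8·1/4)² = 4.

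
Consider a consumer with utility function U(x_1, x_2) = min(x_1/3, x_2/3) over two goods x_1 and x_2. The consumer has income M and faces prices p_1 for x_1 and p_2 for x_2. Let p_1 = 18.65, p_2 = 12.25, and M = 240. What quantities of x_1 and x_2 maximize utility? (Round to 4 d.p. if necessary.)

Leontief preferences: the optimum is at the kink where x_1/3 = x_2/3, i.e. x_2 = x_1.
Budget: p_1·x_1 + p_2·x_1 = M, so (3·p_1 + 3·p_2)·x_1 = 3·M.
Demand: x_1*(p_1,p_2,M) = 3·M/(3·p_1 + 3·p_2), x_2* = 3·M/(3·p_1 + 3·p_2).
Here 3·18.65 + 3·12.25 = 92.7, giving x_1* = 7.767 and x_2* = 7.767.

x_1* = 7.767, x_2* = 7.767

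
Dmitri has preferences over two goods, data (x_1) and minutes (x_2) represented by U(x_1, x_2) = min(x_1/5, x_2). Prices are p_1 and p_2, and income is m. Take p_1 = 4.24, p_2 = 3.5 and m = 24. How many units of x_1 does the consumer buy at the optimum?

x_1* = 4.8583

Leontief preferences: the optimum is at the kink where x_1/5 = x_2/1, i.e. x_2 = (1/5)·x_1.
Budget: p_1·x_1 + p_2·(1/5)·x_1 = m, so (5·p_1 + p_2)·x_1 = 5·m.
Demand: x_1*(p_1,p_2,m) = 5·m/(5·p_1 + p_2), x_2* = m/(5·p_1 + p_2).
Here 5·4.24 + 3.5 = 24.7, giving x_1* = 4.8583.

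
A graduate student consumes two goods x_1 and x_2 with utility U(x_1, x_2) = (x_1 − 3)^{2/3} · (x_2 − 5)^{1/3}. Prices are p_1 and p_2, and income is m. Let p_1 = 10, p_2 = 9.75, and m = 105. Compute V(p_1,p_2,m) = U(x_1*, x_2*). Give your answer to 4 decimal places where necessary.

V = 1.4007

MRS = 2·(x_2−5)/(x_1−3). Tangency with p_1/p_2 gives x_2−5 = (1/2)·(p_1/p_2)·(x_1−3).
After buying the subsistence bundle (3, 5), a share 2/3 of the remaining income goes to x_1: x_1* = 3 + 2/3·(m − 3p_1 − 5p_2)/p_1.
Discretionary income = 105 − 3·10 − 5·9.75 = 26.25; x_1* = 3 + 2/3·26.25/10 = 4.75; x_2* = 5 + 1/3·26.25/9.75 = 5.8974.
Utility at the optimum: U(4.75, 5.8974) = 1.4007.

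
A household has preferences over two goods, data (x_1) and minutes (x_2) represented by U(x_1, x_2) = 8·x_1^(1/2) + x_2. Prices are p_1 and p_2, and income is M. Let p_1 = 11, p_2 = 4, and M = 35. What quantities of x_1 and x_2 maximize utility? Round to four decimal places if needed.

x_1* = 2.1157, x_2* = 2.9318

Plugging in: x_1* = (4·4/11)² = 2.1157, x_2* = 2.9318.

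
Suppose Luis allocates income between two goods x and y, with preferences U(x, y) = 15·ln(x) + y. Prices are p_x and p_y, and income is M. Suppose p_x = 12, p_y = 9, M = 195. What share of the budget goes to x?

So x*(p_x,p_y) = 15·p_y/p_x, independent of income; and y* = (M − 15·p_y)/p_y.
At the given prices: x* = 15·9/12 = 11.25, and y* = 6.6667.
Expenditure on x: 12·11.25 = 135; share = 0.6923.

share on x = 0.6923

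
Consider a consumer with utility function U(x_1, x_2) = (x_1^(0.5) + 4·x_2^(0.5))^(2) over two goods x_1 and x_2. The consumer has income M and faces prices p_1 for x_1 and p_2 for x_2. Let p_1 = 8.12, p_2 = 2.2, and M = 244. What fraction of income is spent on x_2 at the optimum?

share on x_2 = 0.9833

From the CES first-order condition, (1/4)·(x_2/x_1)^(0.5) = p_1/p_2.
Solve for the ratio: x_2/x_1 = [4·p_1/p_2]^(2).
With the ratio pinned down, the budget gives x_1* = M/(p_1 + p_2·(x_2/x_1)) and x_2* = (x_2/x_1)·x_1*.
Numerically x_2/x_1 = 217.964959, so x_1* = 244/(8.12 + 2.2·217.964959) = 0.5004 and x_2* = 217.964959·0.5004 = 109.0623.
Expenditure on x_2: 2.2·109.0623 = 239.937; share = 0.9833.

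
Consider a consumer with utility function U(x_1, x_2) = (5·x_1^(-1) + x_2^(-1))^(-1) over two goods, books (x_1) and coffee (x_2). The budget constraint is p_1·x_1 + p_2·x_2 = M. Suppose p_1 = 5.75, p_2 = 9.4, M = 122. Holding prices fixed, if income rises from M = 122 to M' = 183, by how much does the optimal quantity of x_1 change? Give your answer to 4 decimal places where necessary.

Δx_1* = 6.7494

MU_x_1 ∝ 5·x_1^(-2), MU_x_2 ∝ x_2^(-2), so MRS = 5·(x_2/x_1)^(2) = p_1/p_2.
Solve for the ratio: x_2/x_1 = [(1/5)·p_1/p_2]^(0.5).
With the ratio pinned down, the budget gives x_1* = M/(p_1 + p_2·(x_2/x_1)) and x_2* = (x_2/x_1)·x_1*.
Numerically x_2/x_1 = 0.349772, so x_1* = 122/(5.75 + 9.4·0.349772) = 13.4988.
At M' = 183: x_1* = 20.2482. Change: 20.2482 − 13.4988 = 6.7494.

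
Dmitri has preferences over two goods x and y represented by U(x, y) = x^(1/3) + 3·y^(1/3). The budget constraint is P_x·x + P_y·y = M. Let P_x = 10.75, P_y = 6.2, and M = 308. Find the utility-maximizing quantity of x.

x* = 3.6535

MU_x ∝ x^(-2/3), MU_y ∝ 3·y^(-2/3), so MRS = (1/3)·(y/x)^(2/3) = P_x/P_y.
Solve for the ratio: y/x = [3·P_x/P_y]^(1.5).
With the ratio pinned down, the budget gives x* = M/(P_x + P_y·(y/x)) and y* = (y/x)·x*.
Numerically y/x = 11.863342, so x* = 308/(10.75 + 6.2·11.863342) = 3.6535.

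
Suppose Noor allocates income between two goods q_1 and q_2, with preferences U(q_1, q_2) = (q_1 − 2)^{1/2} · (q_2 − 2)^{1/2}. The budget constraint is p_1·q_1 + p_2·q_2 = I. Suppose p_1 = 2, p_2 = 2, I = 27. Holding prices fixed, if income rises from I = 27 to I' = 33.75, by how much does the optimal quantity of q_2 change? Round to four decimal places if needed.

Let q_1' = q_1−2, q_2' = q_2−2. MRS = q_2'/q_1' = p_1/p_2.
After buying the subsistence bundle (2, 2), a share 0.5 of the remaining income goes to q_1: q_1* = 2 + 0.5·(I − 2p_1 − 2p_2)/p_1.
Discretionary income = 27 − 2·2 − 2·2 = 19; q_2* = 2 + 0.5·19/2 = 6.75.
At I' = 33.75: q_2* = 8.4375. Change: 8.4375 − 6.75 = 1.6875.

Δq_2* = 1.6875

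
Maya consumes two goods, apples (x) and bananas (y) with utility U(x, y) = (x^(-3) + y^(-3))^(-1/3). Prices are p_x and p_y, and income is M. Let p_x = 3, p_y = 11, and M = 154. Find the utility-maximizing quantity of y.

With the ratio pinned down, the budget gives x* = M/(p_x + p_y·(y/x)) and y* = (y/x)·x*.
Numerically y/x = 0.722657, so x* = 154/(3 + 11·0.722657) = 14.0649 and y* = 0.722657·14.0649 = 10.1641.

y* = 10.1641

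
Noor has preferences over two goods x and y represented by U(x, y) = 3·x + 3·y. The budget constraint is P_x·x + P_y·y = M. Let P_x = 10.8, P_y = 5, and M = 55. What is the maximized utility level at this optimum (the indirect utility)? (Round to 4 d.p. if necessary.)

y gives more utility per dollar, so spend all income on y: y* = M/P_y, x* = 0.
Numerically: x* = 0, y* = 11.
Utility at the optimum: U(0, 11) = 33.

V = 33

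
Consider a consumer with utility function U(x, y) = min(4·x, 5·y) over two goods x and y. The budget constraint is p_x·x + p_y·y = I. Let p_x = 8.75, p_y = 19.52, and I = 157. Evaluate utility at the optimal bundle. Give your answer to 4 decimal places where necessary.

V = 25.7736

With perfect complements, no substitution: consume in ratio x:y = 5:4.
Budget: p_x·x + p_y·(4/5)·x = I, so (5·p_x + 4·p_y)·x = 5·I.
Demand: x*(p_x,p_y,I) = 5·I/(5·p_x + 4·p_y), y* = 4·I/(5·p_x + 4·p_y).
Here 5·8.75 + 4·19.52 = 121.83, giving x* = 6.4434 and y* = 5.1547.
Utility at the optimum: U(6.4434, 5.1547) = 25.7736.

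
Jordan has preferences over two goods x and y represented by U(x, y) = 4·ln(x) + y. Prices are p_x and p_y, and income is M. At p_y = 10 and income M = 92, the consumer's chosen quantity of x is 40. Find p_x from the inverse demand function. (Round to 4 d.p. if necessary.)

p_x = 1

MU_x = 4/x, MU_y = 1. Tangency: 4/x = p_x/p_y.
So x*(p_x,p_y) = 4·p_y/p_x, independent of income; and y* = (M − 4·p_y)/p_y.
Set x* = 40 in the demand function and solve for p_x: p_x = 1.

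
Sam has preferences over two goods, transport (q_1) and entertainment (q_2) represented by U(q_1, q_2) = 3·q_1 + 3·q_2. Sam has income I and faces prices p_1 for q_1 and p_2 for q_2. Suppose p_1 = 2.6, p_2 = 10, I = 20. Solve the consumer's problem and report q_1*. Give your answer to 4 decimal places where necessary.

Linear utility — the consumer picks whichever good has higher MU/price: 3/2.6 = 1.1538 vs 3/10 = 0.3.
q_1 gives more utility per dollar, so spend all income on q_1: q_1* = I/p_1, q_2* = 0.
Numerically: q_1* = 7.6923, q_2* = 0.

q_1* = 7.6923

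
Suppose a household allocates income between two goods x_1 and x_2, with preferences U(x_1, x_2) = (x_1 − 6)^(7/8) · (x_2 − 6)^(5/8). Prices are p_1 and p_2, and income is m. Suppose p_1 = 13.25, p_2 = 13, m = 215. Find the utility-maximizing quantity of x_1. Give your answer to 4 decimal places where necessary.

x_1* = 8.5314

Discretionary income = 215 − 6·13.25 − 6·13 = 57.5; x_1* = 6 + 7/12·57.5/13.25 = 8.5314.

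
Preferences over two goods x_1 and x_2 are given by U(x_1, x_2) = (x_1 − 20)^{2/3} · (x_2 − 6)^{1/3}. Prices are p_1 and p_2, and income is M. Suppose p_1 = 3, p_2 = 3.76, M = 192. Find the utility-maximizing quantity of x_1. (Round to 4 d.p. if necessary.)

MRS = 2·(x_2−6)/(x_1−20). Tangency with p_1/p_2 gives x_2−6 = (1/2)·(p_1/p_2)·(x_1−20).
After buying the subsistence bundle (20, 6), a share 2/3 of the remaining income goes to x_1: x_1* = 20 + 2/3·(M − 20p_1 − 6p_2)/p_1.
Discretionary income = 192 − 20·3 − 6·3.76 = 109.44; x_1* = 20 + 2/3·109.44/3 = 44.32.

x_1* = 44.32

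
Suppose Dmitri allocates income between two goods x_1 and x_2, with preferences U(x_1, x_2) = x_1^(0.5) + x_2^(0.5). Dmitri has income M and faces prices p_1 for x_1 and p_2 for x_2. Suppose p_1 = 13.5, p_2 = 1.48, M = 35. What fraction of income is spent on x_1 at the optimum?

MRS = MU_x_1/MU_x_2 = (x_2/x_1)^(0.5). Set equal to p_1/p_2.
Solve for the ratio: x_2/x_1 = [p_1/p_2]^(2).
With the ratio pinned down, the budget gives x_1* = M/(p_1 + p_2·(x_2/x_1)) and x_2* = (x_2/x_1)·x_1*.
Numerically x_2/x_1 = 83.203981, so x_1* = 35/(13.5 + 1.48·83.203981) = 0.2561 and x_2* = 83.203981·0.2561 = 21.3122.
Expenditure on x_1: 13.5·0.2561 = 3.4579; share = 0.0988.

share on x_1 = 0.0988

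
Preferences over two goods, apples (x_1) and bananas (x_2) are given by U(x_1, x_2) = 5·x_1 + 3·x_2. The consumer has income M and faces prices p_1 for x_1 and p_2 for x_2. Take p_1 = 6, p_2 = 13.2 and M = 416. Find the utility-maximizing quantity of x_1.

x_1* = 69.3333

Linear utility — the consumer picks whichever good has higher MU/price: 5/6 = 0.8333 vs 3/13.2 = 0.2273.
x_1 gives more utility per dollar, so spend all income on x_1: x_1* = M/p_1, x_2* = 0.
Numerically: x_1* = 69.3333, x_2* = 0.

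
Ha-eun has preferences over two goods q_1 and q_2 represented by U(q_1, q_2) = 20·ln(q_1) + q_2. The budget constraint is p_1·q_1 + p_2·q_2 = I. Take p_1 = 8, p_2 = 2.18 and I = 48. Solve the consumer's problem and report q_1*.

Set MRS = p_1/p_2: (20/q_1)/1 = p_1/p_2.
So q_1*(p_1,p_2) = 20·p_2/p_1, independent of income; and q_2* = (I − 20·p_2)/p_2.
At the given prices: q_1* = 20·2.18/8 = 5.45.

q_1* = 5.45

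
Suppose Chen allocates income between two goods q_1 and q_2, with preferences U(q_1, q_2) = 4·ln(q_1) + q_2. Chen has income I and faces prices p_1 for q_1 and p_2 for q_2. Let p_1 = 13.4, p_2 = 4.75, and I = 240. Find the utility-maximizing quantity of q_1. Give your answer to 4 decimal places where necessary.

MU_q_1 = 4/q_1, MU_q_2 = 1. Tangency: 4/q_1 = p_1/p_2.
So q_1*(p_1,p_2) = 4·p_2/p_1, independent of income; and q_2* = (I − 4·p_2)/p_2.
At the given prices: q_1* = 4·4.75/13.4 = 1.4179.

q_1* = 1.4179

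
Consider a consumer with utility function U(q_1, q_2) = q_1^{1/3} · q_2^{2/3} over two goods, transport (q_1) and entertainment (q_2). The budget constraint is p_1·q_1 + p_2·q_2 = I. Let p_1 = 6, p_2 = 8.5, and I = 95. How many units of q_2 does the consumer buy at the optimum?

MU_q_1/MU_q_2 = (1/3·q_2)/(2/3·q_1); tangency sets this equal to p_1/p_2.
Rearranging, p_2·q_2 = 2·p_1·q_1. Substituting into the budget gives p_1·q_1·(1 + 2) = I.
Demand: q_1*(p_1,p_2,I) = 1/3·I/p_1 and q_2* = 2/3·I/p_2.
At p_1=6, p_2=8.5, I=95: q_2* = 2/3·95/8.5 = 7.451.

q_2* = 7.451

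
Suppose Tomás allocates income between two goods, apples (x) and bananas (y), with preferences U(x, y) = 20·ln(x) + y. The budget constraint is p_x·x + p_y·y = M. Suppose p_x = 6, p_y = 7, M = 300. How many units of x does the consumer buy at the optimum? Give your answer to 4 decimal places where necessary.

Set MRS = p_x/p_y: (20/x)/1 = p_x/p_y.
So x*(p_x,p_y) = 20·p_y/p_x, independent of income; and y* = (M − 20·p_y)/p_y.
At the given prices: x* = 20·7/6 = 23.3333.

x* = 23.3333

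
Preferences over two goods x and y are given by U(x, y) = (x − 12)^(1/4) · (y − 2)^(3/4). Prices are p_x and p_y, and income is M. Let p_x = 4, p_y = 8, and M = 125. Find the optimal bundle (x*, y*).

x* = 15.8125, y* = 7.7188

Let x' = x−12, y' = y−2. MRS = (1/3)·y'/x' = p_x/p_y.
Substituting into the budget: x* = 12 + 0.25·(M − 12·p_x − 2·p_y)/p_x, and y* = 2 + 0.75·(…)/p_y.
Discretionary income = 125 − 12·4 − 2·8 = 61; x* = 12 + 0.25·61/4 = 15.8125; y* = 2 + 0.75·61/8 = 7.7188.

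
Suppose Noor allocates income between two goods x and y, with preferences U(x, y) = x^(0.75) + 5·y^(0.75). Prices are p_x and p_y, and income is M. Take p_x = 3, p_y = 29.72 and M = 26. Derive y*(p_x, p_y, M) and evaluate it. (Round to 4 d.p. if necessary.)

y* = 0.3423

From the CES first-order condition, (1/5)·(y/x)^(0.25) = p_x/p_y.
Hence y/x = (5·p_x/p_y)^(1/(0.25)), i.e. raised to the 4 power.
With the ratio pinned down, the budget gives x* = M/(p_x + p_y·(y/x)) and y* = (y/x)·x*.
Numerically y/x = 0.064889, so x* = 26/(3 + 29.72·0.064889) = 5.2754 and y* = 0.064889·5.2754 = 0.3423.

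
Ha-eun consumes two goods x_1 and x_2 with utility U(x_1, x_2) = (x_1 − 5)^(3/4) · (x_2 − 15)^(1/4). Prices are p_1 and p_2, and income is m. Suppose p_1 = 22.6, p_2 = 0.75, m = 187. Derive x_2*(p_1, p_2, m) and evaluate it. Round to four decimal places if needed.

Discretionary income = 187 − 5·22.6 − 15·0.75 = 62.75; x_2* = 15 + 0.25·62.75/0.75 = 35.9167.

x_2* = 35.9167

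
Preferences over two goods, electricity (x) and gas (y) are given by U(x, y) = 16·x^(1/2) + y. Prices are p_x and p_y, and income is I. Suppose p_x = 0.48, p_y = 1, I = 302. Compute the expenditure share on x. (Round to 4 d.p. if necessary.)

MU_x = 8/√x, MU_y = 1. Tangency: 8/√x = p_x/p_y.
Thus x* = (8·p_y/p_x)² — independent of I — with the rest of income spent on y.
Plugging in: x* = (8·1/0.48)² = 277.7778, y* = 168.6667.
Expenditure on x: 0.48·277.7778 = 133.3333; share = 0.4415.

share on x = 0.4415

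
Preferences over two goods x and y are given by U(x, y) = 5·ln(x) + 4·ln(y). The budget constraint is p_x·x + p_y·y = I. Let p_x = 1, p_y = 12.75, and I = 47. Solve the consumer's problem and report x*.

Tangency: MRS = (5/4)·y/x = p_x/p_y.
So 5·p_y·y = 4·p_x·x; combined with the budget, a share 5/9 of income goes to x.
Demand: x*(p_x,p_y,I) = 5/9·I/p_x and y* = 4/9·I/p_y.
At p_x=1, p_y=12.75, I=47: x* = 5/9·47/1 = 26.1111.

x* = 26.1111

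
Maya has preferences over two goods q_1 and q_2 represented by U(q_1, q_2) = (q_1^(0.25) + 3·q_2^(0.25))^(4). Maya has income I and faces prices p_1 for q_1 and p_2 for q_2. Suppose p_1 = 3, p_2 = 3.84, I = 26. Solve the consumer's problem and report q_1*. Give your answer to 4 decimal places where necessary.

From the CES first-order condition, (1/3)·(q_2/q_1)^(0.75) = p_1/p_2.
Solve for the ratio: q_2/q_1 = [3·p_1/p_2]^(4/3).
With the ratio pinned down, the budget gives q_1* = I/(p_1 + p_2·(q_2/q_1)) and q_2* = (q_2/q_1)·q_1*.
Numerically q_2/q_1 = 3.113258, so q_1* = 26/(3 + 3.84·3.113258) = 1.7386.

q_1* = 1.7386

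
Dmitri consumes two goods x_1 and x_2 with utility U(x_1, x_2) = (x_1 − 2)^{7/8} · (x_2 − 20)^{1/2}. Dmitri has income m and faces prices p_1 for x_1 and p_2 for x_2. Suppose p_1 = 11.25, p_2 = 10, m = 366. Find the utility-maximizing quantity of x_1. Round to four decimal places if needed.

MRS = (7/4)·(x_2−20)/(x_1−2). Tangency with p_1/p_2 gives x_2−20 = (4/7)·(p_1/p_2)·(x_1−2).
After buying the subsistence bundle (2, 20), a share 7/11 of the remaining income goes to x_1: x_1* = 2 + 7/11·(m − 2p_1 − 20p_2)/p_1.
Discretionary income = 366 − 2·11.25 − 20·10 = 143.5; x_1* = 2 + 7/11·143.5/11.25 = 10.1172.

x_1* = 10.1172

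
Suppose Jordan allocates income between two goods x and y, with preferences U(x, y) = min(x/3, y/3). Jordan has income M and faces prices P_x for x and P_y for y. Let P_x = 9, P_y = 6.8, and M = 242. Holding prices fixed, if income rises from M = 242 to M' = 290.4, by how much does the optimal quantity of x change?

Δx* = 3.0633

With perfect complements, no substitution: consume in ratio x:y = 3:3.
Budget: P_x·x + P_y·x = M, so (3·P_x + 3·P_y)·x = 3·M.
Demand: x*(P_x,P_y,M) = 3·M/(3·P_x + 3·P_y), y* = 3·M/(3·P_x + 3·P_y).
Here 3·9 + 3·6.8 = 47.4, giving x* = 15.3165.
At M' = 290.4: x* = 18.3797. Change: 18.3797 − 15.3165 = 3.0633.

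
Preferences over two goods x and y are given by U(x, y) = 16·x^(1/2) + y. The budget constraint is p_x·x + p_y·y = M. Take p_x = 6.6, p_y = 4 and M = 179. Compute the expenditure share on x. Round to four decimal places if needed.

share on x = 0.8668

Utility is quasi-linear in y; the FOC for x is 8/√x = p_x/p_y.
Solve: √x = 8·p_y/p_x, so x*(p_x,p_y) = (8·p_y/p_x)², and y* = (M − p_x·x*)/p_y.
Plugging in: x* = (8·4/6.6)² = 23.5078, y* = 5.9621.
Expenditure on x: 6.6·23.5078 = 155.1515; share = 0.8668.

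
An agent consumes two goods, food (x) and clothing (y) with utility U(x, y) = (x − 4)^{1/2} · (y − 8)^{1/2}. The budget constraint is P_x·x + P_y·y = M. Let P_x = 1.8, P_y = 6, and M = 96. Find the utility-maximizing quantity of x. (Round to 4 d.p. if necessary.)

This is Cobb-Douglas in (x−4, y−8): tangency gives 0.5·P_y·(y−8) = 0.5·P_x·(x−4).
After buying the subsistence bundle (4, 8), a share 0.5 of the remaining income goes to x: x* = 4 + 0.5·(M − 4P_x − 8P_y)/P_x.
Discretionary income = 96 − 4·1.8 − 8·6 = 40.8; x* = 4 + 0.5·40.8/1.8 = 15.3333.

x* = 15.3333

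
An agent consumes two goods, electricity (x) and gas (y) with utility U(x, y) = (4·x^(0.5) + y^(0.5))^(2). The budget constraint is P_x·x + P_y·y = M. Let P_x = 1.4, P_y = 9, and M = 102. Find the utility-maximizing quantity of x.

From the CES first-order condition, 4·(y/x)^(0.5) = P_x/P_y.
Hence y/x = ((1/4)·P_x/P_y)^(1/(0.5)), i.e. raised to the 2 power.
Substitute y = (y/x)·x into the budget: x* = M/(P_x + P_y·(y/x)).
Numerically y/x = 0.001512, so x* = 102/(1.4 + 9·0.001512) = 72.1556.

x* = 72.1556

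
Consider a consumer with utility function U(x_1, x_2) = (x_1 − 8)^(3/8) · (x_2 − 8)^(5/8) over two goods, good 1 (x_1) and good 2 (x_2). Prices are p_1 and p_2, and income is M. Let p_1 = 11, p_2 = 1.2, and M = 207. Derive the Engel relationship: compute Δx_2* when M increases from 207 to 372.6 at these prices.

Δx_2* = 86.25

Substituting into the budget: x_1* = 8 + 0.375·(M − 8·p_1 − 8·p_2)/p_1, and x_2* = 8 + 0.625·(…)/p_2.
Discretionary income = 207 − 8·11 − 8·1.2 = 109.4; x_2* = 8 + 0.625·109.4/1.2 = 64.9792.
At M' = 372.6: x_2* = 151.2292. Change: 151.2292 − 64.9792 = 86.25.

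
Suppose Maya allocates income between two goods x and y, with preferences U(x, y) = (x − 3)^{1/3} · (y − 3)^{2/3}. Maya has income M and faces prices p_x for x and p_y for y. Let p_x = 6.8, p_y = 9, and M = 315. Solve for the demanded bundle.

x* = 16.1176, y* = 22.8222

MRS = (1/2)·(y−3)/(x−3). Tangency with p_x/p_y gives y−3 = 2·(p_x/p_y)·(x−3).
After buying the subsistence bundle (3, 3), a share 1/3 of the remaining income goes to x: x* = 3 + 1/3·(M − 3p_x − 3p_y)/p_x.
Discretionary income = 315 − 3·6.8 − 3·9 = 267.6; x* = 3 + 1/3·267.6/6.8 = 16.1176; y* = 3 + 2/3·267.6/9 = 22.8222.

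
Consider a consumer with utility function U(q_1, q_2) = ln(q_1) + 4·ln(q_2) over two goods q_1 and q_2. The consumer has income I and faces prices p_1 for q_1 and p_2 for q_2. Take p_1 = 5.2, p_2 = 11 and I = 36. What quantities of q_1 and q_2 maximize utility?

Demand: q_1*(p_1,p_2,I) = 0.2·I/p_1 and q_2* = 0.8·I/p_2.
At p_1=5.2, p_2=11, I=36: q_1* = 0.2·36/5.2 = 1.3846, q_2* = 2.6182.

q_1* = 1.3846, q_2* = 2.6182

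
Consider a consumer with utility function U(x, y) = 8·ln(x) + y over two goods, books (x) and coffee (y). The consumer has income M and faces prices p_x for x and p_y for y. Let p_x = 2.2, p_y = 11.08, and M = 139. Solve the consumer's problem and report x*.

Set MRS = p_x/p_y: (8/x)/1 = p_x/p_y.
So x*(p_x,p_y) = 8·p_y/p_x, independent of income; and y* = (M − 8·p_y)/p_y.
At the given prices: x* = 8·11.08/2.2 = 40.2909.

x* = 40.2909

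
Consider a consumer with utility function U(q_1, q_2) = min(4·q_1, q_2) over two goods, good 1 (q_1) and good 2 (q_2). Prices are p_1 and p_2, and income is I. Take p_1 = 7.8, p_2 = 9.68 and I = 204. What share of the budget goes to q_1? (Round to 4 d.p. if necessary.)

With perfect complements, no substitution: consume in ratio q_1:q_2 = 1:4.
Budget: p_1·q_1 + p_2·4·q_1 = I, so (p_1 + 4·p_2)·q_1 = I.
Demand: q_1*(p_1,p_2,I) = I/(p_1 + 4·p_2), q_2* = 4·I/(p_1 + 4·p_2).
Here 7.8 + 4·9.68 = 46.52, giving q_1* = 4.3852 and q_2* = 17.5408.
Expenditure on q_1: 7.8·4.3852 = 34.2046; share = 0.1677.

share on q_1 = 0.1677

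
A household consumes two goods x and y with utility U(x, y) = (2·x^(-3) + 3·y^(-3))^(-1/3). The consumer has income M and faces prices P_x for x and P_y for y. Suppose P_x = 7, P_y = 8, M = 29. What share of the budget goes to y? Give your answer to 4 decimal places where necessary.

MRS = MU_x/MU_y = (2/3)·(y/x)^(4). Set equal to P_x/P_y.
Hence y/x = ((3/2)·P_x/P_y)^(1/(4)), i.e. raised to the 0.25 power.
Substitute y = (y/x)·x into the budget: x* = M/(P_x + P_y·(y/x)).
Numerically y/x = 1.070348, so x* = 29/(7 + 8·1.070348) = 1.8634 and y* = 1.070348·1.8634 = 1.9945.
Expenditure on y: 8·1.9945 = 15.9561; share = 0.5502.

share on y = 0.5502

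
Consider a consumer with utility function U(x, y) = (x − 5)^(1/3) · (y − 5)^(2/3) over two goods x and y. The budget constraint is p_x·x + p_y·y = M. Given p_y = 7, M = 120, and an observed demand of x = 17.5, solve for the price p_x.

Let x' = x−5, y' = y−5. MRS = (1/2)·y'/x' = p_x/p_y.
Substituting into the budget: x* = 5 + 1/3·(M − 5·p_x − 5·p_y)/p_x, and y* = 5 + 2/3·(…)/p_y.
Set x* = 17.5 in the demand function and solve for p_x: p_x = 2.

p_x = 2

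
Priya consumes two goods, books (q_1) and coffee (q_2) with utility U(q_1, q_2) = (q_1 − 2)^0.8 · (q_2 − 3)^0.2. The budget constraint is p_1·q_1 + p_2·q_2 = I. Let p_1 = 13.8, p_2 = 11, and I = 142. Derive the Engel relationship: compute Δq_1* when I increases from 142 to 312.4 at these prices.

This is Cobb-Douglas in (q_1−2, q_2−3): tangency gives 0.8·p_2·(q_2−3) = 0.2·p_1·(q_1−2).
Substituting into the budget: q_1* = 2 + 0.8·(I − 2·p_1 − 3·p_2)/p_1, and q_2* = 3 + 0.2·(…)/p_2.
Discretionary income = 142 − 2·13.8 − 3·11 = 81.4; q_1* = 2 + 0.8·81.4/13.8 = 6.7188.
At I' = 312.4: q_1* = 16.5971. Change: 16.5971 − 6.7188 = 9.8783.

Δq_1* = 9.8783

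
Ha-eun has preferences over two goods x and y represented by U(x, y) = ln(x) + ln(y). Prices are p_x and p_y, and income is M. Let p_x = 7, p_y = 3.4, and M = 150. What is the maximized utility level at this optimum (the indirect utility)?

V = 5.4653

Tangency: MRS = y/x = p_x/p_y.
Rearranging, p_y·y = p_x·x. Substituting into the budget gives p_x·x·(1 + 1) = M.
Demand: x*(p_x,p_y,M) = 0.5·M/p_x and y* = 0.5·M/p_y.
At p_x=7, p_y=3.4, M=150: x* = 0.5·150/7 = 10.7143, y* = 22.0588.
Utility at the optimum: U(10.7143, 22.0588) = 5.4653.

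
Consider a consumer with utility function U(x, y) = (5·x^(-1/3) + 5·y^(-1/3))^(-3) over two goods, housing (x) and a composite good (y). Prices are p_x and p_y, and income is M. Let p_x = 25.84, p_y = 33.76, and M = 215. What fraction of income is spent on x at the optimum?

share on x = 0.4833

MRS = MU_x/MU_y = (y/x)^(4/3). Set equal to p_x/p_y.
Solve for the ratio: y/x = [p_x/p_y]^(0.75).
Substitute y = (y/x)·x into the budget: x* = M/(p_x + p_y·(y/x)).
Numerically y/x = 0.818309, so x* = 215/(25.84 + 33.76·0.818309) = 4.0212 and y* = 0.818309·4.0212 = 3.2906.
Expenditure on x: 25.84·4.0212 = 103.9088; share = 0.4833.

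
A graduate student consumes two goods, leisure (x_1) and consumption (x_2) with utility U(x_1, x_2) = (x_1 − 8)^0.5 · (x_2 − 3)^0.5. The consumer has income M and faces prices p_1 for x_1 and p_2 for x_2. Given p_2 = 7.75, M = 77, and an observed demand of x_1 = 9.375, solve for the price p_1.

p_1 = 5

This is Cobb-Douglas in (x_1−8, x_2−3): tangency gives 0.5·p_2·(x_2−3) = 0.5·p_1·(x_1−8).
After buying the subsistence bundle (8, 3), a share 0.5 of the remaining income goes to x_1: x_1* = 8 + 0.5·(M − 8p_1 − 3p_2)/p_1.
Set x_1* = 9.375 in the demand function and solve for p_1: p_1 = 5.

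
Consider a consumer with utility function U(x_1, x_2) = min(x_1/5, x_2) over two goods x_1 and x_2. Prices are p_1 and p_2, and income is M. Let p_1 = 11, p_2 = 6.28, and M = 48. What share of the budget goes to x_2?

share on x_2 = 0.1025

With perfect complements, no substitution: consume in ratio x_1:x_2 = 5:1.
Budget: p_1·x_1 + p_2·(1/5)·x_1 = M, so (5·p_1 + p_2)·x_1 = 5·M.
Demand: x_1*(p_1,p_2,M) = 5·M/(5·p_1 + p_2), x_2* = M/(5·p_1 + p_2).
Here 5·11 + 6.28 = 61.28, giving x_1* = 3.9164 and x_2* = 0.7833.
Expenditure on x_2: 6.28·0.7833 = 4.9191; share = 0.1025.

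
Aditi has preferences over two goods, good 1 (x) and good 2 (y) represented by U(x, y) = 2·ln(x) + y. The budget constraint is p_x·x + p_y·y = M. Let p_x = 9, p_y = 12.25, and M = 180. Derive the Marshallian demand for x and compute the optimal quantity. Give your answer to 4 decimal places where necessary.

Set MRS = p_x/p_y: (2/x)/1 = p_x/p_y.
So x*(p_x,p_y) = 2·p_y/p_x, independent of income; and y* = (M − 2·p_y)/p_y.
At the given prices: x* = 2·12.25/9 = 2.7222.

x* = 2.7222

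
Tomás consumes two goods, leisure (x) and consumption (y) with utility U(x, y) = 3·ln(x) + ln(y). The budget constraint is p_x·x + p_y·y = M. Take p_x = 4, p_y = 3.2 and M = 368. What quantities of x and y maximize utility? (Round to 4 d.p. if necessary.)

The MRS is 3·y/x. Set MRS = p_x/p_y.
So 3·p_y·y = p_x·x; combined with the budget, a share 0.75 of income goes to x.
Demand: x*(p_x,p_y,M) = 0.75·M/p_x and y* = 0.25·M/p_y.
At p_x=4, p_y=3.2, M=368: x* = 0.75·368/4 = 69, y* = 28.75.

x* = 69, y* = 28.75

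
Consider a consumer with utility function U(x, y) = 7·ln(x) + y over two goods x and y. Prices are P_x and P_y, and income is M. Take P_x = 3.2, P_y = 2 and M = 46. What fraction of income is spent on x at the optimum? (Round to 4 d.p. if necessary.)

Set MRS = P_x/P_y: (7/x)/1 = P_x/P_y.
So x*(P_x,P_y) = 7·P_y/P_x, independent of income; and y* = (M − 7·P_y)/P_y.
At the given prices: x* = 7·2/3.2 = 4.375, and y* = 16.
Expenditure on x: 3.2·4.375 = 14; share = 0.3043.

share on x = 0.3043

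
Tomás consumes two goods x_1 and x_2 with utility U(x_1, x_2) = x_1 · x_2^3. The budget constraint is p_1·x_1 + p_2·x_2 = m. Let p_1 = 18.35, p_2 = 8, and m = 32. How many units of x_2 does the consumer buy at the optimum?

Tangency: MRS = (1/3)·x_2/x_1 = p_1/p_2.
Rearranging, p_2·x_2 = 3·p_1·x_1. Substituting into the budget gives p_1·x_1·(1 + 3) = m.
Demand: x_1*(p_1,p_2,m) = 0.25·m/p_1 and x_2* = 0.75·m/p_2.
At p_1=18.35, p_2=8, m=32: x_2* = 0.75·32/8 = 3.

x_2* = 3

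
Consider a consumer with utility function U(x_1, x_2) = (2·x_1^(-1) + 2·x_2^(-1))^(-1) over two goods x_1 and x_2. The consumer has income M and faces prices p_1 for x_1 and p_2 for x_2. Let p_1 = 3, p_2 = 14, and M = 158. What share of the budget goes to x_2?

MRS = MU_x_1/MU_x_2 = (x_2/x_1)^(2). Set equal to p_1/p_2.
Solve for the ratio: x_2/x_1 = [p_1/p_2]^(0.5).
Substitute x_2 = (x_2/x_1)·x_1 into the budget: x_1* = M/(p_1 + p_2·(x_2/x_1)).
Numerically x_2/x_1 = 0.46291, so x_1* = 158/(3 + 14·0.46291) = 16.6654 and x_2* = 0.46291·16.6654 = 7.7146.
Expenditure on x_2: 14·7.7146 = 108.0039; share = 0.6836.

share on x_2 = 0.6836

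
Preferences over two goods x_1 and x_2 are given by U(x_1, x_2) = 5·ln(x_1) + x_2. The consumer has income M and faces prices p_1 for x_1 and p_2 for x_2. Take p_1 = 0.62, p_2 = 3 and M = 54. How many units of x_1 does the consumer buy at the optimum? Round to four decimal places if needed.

x_1* = 24.1935

MU_x_1 = 5/x_1, MU_x_2 = 1. Tangency: 5/x_1 = p_1/p_2.
So x_1*(p_1,p_2) = 5·p_2/p_1, independent of income; and x_2* = (M − 5·p_2)/p_2.
At the given prices: x_1* = 5·3/0.62 = 24.1935.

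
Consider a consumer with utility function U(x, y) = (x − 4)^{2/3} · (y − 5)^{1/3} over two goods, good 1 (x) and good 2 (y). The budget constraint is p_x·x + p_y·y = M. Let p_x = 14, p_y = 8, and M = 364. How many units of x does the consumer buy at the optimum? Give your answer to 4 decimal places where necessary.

x* = 16.7619

Let x' = x−4, y' = y−5. MRS = 2·y'/x' = p_x/p_y.
Substituting into the budget: x* = 4 + 2/3·(M − 4·p_x − 5·p_y)/p_x, and y* = 5 + 1/3·(…)/p_y.
Discretionary income = 364 − 4·14 − 5·8 = 268; x* = 4 + 2/3·268/14 = 16.7619.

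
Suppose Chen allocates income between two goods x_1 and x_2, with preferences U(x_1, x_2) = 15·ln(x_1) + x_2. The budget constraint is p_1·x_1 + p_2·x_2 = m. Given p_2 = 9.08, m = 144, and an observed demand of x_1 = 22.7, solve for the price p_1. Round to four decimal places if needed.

p_1 = 6

Set MRS = p_1/p_2: (15/x_1)/1 = p_1/p_2.
So x_1*(p_1,p_2) = 15·p_2/p_1, independent of income; and x_2* = (m − 15·p_2)/p_2.
Set x_1* = 22.7 in the demand function and solve for p_1: p_1 = 6.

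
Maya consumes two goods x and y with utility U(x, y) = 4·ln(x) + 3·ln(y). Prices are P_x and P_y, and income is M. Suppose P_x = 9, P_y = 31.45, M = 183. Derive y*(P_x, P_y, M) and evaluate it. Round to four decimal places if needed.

MU_x/MU_y = (4·y)/(3·x); tangency sets this equal to P_x/P_y.
Rearranging, P_y·y = (3/4)·P_x·x. Substituting into the budget gives P_x·x·(1 + (3/4)) = M.
Demand: x*(P_x,P_y,M) = 4/7·M/P_x and y* = 3/7·M/P_y.
At P_x=9, P_y=31.45, M=183: y* = 3/7·183/31.45 = 2.4938.

y* = 2.4938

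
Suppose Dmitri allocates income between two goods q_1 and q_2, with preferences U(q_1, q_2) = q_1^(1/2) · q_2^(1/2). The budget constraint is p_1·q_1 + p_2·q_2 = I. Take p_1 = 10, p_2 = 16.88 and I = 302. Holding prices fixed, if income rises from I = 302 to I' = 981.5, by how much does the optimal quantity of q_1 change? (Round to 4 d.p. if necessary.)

Δq_1* = 33.975

The MRS is q_2/q_1. Set MRS = p_1/p_2.
Rearranging, p_2·q_2 = p_1·q_1. Substituting into the budget gives p_1·q_1·(1 + 1) = I.
Demand: q_1*(p_1,p_2,I) = 0.5·I/p_1 and q_2* = 0.5·I/p_2.
At p_1=10, p_2=16.88, I=302: q_1* = 0.5·302/10 = 15.1.
At I' = 981.5: q_1* = 49.075. Change: 49.075 − 15.1 = 33.975.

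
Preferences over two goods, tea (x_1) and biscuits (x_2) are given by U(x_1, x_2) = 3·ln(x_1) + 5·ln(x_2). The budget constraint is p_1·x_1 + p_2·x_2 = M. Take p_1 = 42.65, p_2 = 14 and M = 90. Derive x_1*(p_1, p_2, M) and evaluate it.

x_1* = 0.7913

Tangency: MRS = (3/5)·x_2/x_1 = p_1/p_2.
Rearranging, p_2·x_2 = (5/3)·p_1·x_1. Substituting into the budget gives p_1·x_1·(1 + (5/3)) = M.
Demand: x_1*(p_1,p_2,M) = 0.375·M/p_1 and x_2* = 0.625·M/p_2.
At p_1=42.65, p_2=14, M=90: x_1* = 0.375·90/42.65 = 0.7913.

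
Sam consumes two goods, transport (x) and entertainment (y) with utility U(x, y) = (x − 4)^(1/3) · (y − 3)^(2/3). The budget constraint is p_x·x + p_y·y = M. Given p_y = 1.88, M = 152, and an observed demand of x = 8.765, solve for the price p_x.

MRS = (1/2)·(y−3)/(x−4). Tangency with p_x/p_y gives y−3 = 2·(p_x/p_y)·(x−4).
Substituting into the budget: x* = 4 + 1/3·(M − 4·p_x − 3·p_y)/p_x, and y* = 3 + 2/3·(…)/p_y.
Set x* = 8.765 in the demand function and solve for p_x: p_x = 8.

p_x = 8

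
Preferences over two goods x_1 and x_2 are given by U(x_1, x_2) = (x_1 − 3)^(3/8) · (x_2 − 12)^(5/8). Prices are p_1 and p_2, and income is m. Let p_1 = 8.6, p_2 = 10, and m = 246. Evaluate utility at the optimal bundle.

This is Cobb-Douglas in (x_1−3, x_2−12): tangency gives 0.375·p_2·(x_2−12) = 0.625·p_1·(x_1−3).
Substituting into the budget: x_1* = 3 + 0.375·(m − 3·p_1 − 12·p_2)/p_1, and x_2* = 12 + 0.625·(…)/p_2.
Discretionary income = 246 − 3·8.6 − 12·10 = 100.2; x_1* = 3 + 0.375·100.2/8.6 = 7.3692; x_2* = 12 + 0.625·100.2/10 = 18.2625.
Utility at the optimum: U(7.3692, 18.2625) = 5.4716.

V = 5.4716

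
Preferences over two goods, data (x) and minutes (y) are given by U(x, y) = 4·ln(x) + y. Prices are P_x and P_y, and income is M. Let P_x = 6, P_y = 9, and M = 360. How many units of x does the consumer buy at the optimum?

Set MRS = P_x/P_y: (4/x)/1 = P_x/P_y.
So x*(P_x,P_y) = 4·P_y/P_x, independent of income; and y* = (M − 4·P_y)/P_y.
At the given prices: x* = 4·9/6 = 6.

x* = 6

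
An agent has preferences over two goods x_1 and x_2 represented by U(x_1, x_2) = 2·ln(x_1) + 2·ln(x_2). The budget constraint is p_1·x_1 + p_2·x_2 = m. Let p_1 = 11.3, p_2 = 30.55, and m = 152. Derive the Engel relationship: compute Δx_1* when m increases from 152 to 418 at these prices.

Δx_1* = 11.7699

MU_x_1/MU_x_2 = (2·x_2)/(2·x_1); tangency sets this equal to p_1/p_2.
So 2·p_2·x_2 = 2·p_1·x_1; combined with the budget, a share 0.5 of income goes to x_1.
Demand: x_1*(p_1,p_2,m) = 0.5·m/p_1 and x_2* = 0.5·m/p_2.
At p_1=11.3, p_2=30.55, m=152: x_1* = 0.5·152/11.3 = 6.7257.
At m' = 418: x_1* = 18.4956. Change: 18.4956 − 6.7257 = 11.7699.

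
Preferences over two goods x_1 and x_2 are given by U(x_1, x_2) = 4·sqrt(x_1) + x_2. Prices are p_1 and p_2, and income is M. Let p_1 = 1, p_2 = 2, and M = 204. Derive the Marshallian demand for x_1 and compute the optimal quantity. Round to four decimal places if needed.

x_1* = 16

Solve: √x_1 = 2·p_2/p_1, so x_1*(p_1,p_2) = (2·p_2/p_1)², and x_2* = (M − p_1·x_1*)/p_2.
Plugging in: x_1* = (2·2/1)² = 16.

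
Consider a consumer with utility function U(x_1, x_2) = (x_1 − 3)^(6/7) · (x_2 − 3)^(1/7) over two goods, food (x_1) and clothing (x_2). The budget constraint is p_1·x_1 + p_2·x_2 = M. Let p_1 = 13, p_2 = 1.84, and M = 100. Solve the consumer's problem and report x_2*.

This is Cobb-Douglas in (x_1−3, x_2−3): tangency gives 6/7·p_2·(x_2−3) = 1/7·p_1·(x_1−3).
Substituting into the budget: x_1* = 3 + 6/7·(M − 3·p_1 − 3·p_2)/p_1, and x_2* = 3 + 1/7·(…)/p_2.
Discretionary income = 100 − 3·13 − 3·1.84 = 55.48; x_2* = 3 + 1/7·55.48/1.84 = 7.3075.

x_2* = 7.3075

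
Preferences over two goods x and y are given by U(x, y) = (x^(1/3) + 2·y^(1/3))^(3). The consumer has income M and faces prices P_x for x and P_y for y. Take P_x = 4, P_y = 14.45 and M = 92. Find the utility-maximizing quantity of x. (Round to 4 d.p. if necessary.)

x* = 9.2439

MU_x ∝ x^(-2/3), MU_y ∝ 2·y^(-2/3), so MRS = (1/2)·(y/x)^(2/3) = P_x/P_y.
Solve for the ratio: y/x = [2·P_x/P_y]^(1.5).
With the ratio pinned down, the budget gives x* = M/(P_x + P_y·(y/x)) and y* = (y/x)·x*.
Numerically y/x = 0.411939, so x* = 92/(4 + 14.45·0.411939) = 9.2439.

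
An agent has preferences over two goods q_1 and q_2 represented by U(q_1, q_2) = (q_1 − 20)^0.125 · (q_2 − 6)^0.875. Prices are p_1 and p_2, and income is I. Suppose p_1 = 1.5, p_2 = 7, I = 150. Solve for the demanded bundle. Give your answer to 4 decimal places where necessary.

q_1* = 26.5, q_2* = 15.75

After buying the subsistence bundle (20, 6), a share 0.125 of the remaining income goes to q_1: q_1* = 20 + 0.125·(I − 20p_1 − 6p_2)/p_1.
Discretionary income = 150 − 20·1.5 − 6·7 = 78; q_1* = 20 + 0.125·78/1.5 = 26.5; q_2* = 6 + 0.875·78/7 = 15.75.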